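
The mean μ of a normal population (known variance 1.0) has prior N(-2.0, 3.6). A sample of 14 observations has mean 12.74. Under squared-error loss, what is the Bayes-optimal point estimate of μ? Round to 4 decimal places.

12.4532

Posterior for μ is Normal. Precision-weighted mean: (1/3.6·-2.0 + 14/1.0·12.74) / (1/3.6 + 14/1.0) = 12.4532.
A Normal posterior is symmetric, so mode = mean.
Squared-error loss ⇒ the optimal estimator is the posterior mean.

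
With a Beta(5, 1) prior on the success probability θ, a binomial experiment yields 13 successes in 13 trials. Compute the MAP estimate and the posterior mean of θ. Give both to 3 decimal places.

Posterior: Beta(5+13, 1+0) = Beta(18, 1).
Since β = 1 ≤ 1 and α > 1, the Beta density is monotone increasing on [0,1]; the mode is at 1.
Mean = 18/(18+1) = 0.947.

MAP = 1.000, posterior mean = 0.947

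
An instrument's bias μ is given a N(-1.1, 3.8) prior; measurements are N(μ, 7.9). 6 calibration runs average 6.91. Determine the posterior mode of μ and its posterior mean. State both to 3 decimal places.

MAP = 4.849; posterior mean = 4.849

Posterior for μ is Normal. Precision-weighted mean: (1/3.8·-1.1 + 6/7.9·6.91) / (1/3.8 + 6/7.9) = 4.849.
A Normal posterior is symmetric, so mode = mean.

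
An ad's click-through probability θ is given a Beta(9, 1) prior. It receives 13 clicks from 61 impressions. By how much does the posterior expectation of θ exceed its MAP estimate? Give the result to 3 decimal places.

Posterior: Beta(9+13, 1+48) = Beta(22, 49).
Mode = (22−1)/(22+49−2) = 21/69 = 0.304.
Mean = 22/(22+49) = 22/71 = 0.310.
Difference = 0.310 − 0.304 = 0.006.

0.006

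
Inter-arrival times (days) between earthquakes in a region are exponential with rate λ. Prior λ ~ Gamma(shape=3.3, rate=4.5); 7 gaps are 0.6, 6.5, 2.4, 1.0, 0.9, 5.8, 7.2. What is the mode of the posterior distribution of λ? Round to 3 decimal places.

Σ times = 24.4. Posterior: Gamma(shape = 3.3+7 = 10.3, rate = 4.5+24.4 = 28.9).
Mode = (α−1)/β = 9.3/28.9 = 0.322.
Mean = α/β = 10.3/28.9 = 0.356.
This is the posterior mode — the MAP estimate.

0.322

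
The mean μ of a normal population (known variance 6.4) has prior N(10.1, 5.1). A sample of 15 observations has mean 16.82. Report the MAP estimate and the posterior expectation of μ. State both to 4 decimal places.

MAP estimate = 16.3012, posterior expectation = 16.3012

Posterior for μ is Normal. Precision-weighted mean: (1/5.1·10.1 + 15/6.4·16.82) / (1/5.1 + 15/6.4) = 16.3012.
A Normal posterior is symmetric, so mode = mean.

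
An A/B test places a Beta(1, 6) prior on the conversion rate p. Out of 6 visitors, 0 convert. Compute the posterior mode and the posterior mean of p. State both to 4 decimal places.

Posterior: Beta(1+0, 6+6) = Beta(1, 12).
Since α = 1 ≤ 1 and β > 1, the Beta density is monotone decreasing on [0,1]; the mode is at 0.
Mean = 1/(1+12) = 0.0769.

MAP = 0.0000; posterior mean = 0.0769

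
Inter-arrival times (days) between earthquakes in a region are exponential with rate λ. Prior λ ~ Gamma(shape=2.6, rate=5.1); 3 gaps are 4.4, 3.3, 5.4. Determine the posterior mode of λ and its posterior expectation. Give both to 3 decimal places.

Σ times = 13.1. Posterior: Gamma(shape = 2.6+3 = 5.6, rate = 5.1+13.1 = 18.2).
Mode = (α−1)/β = 4.6/18.2 = 0.253.
Mean = α/β = 5.6/18.2 = 0.308.
The mean is pulled above the mode by the posterior's right skew.

λ_MAP = 0.253, E[λ|data] = 0.308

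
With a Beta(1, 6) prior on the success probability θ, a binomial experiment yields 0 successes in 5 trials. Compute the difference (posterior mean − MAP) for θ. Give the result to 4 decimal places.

Posterior: Beta(1+0, 6+5) = Beta(1, 11).
Since α = 1 ≤ 1 and β > 1, the Beta density is monotone decreasing on [0,1]; the mode is at 0.
Mean = 1/(1+11) = 0.0833.
Difference = 0.0833 − 0.0000 = 0.0833.
Mean > mode: the posterior has a right tail.

0.0833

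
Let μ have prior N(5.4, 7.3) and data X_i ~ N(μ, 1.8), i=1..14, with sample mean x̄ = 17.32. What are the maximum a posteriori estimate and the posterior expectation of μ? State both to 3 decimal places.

Posterior for μ is Normal. Precision-weighted mean: (1/7.3·5.4 + 14/1.8·17.32) / (1/7.3 + 14/1.8) = 17.114.
A Normal posterior is symmetric, so mode = mean.

maximum a posteriori estimate = 17.114, posterior expectation = 17.114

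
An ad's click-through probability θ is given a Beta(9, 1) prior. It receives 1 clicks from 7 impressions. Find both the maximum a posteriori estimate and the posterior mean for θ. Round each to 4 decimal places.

maximum a posteriori estimate = 0.6000, posterior mean = 0.5882

Posterior: Beta(9+1, 1+6) = Beta(10, 7).
Mode = (10−1)/(10+7−2) = 9/15 = 0.6000.
Mean = 10/(10+7) = 10/17 = 0.5882.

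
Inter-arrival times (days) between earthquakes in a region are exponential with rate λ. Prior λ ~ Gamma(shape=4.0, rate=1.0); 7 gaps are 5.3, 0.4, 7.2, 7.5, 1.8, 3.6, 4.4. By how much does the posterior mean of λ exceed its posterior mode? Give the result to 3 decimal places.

0.032

Σ times = 30.2. Posterior: Gamma(shape = 4.0+7 = 11.0, rate = 1.0+30.2 = 31.2).
Mode = (α−1)/β = 10.0/31.2 = 0.321.
Mean = α/β = 11.0/31.2 = 0.353.
Difference = 0.353 − 0.321 = 0.032.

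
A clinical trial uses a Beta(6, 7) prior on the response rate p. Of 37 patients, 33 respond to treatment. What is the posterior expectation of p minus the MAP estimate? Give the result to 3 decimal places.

Posterior: Beta(6+33, 7+4) = Beta(39, 11).
Mode = (39−1)/(39+11−2) = 38/48 = 0.792.
Mean = 39/(39+11) = 39/50 = 0.780.
Difference = 0.780 − 0.792 = -0.012.

-0.012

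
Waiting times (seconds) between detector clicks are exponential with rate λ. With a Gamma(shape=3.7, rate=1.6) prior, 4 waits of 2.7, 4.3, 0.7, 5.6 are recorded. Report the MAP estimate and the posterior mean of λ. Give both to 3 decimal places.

MAP = 0.450, posterior mean = 0.517

Σ times = 13.3. Posterior: Gamma(shape = 3.7+4 = 7.7, rate = 1.6+13.3 = 14.9).
Mode = (α−1)/β = 6.7/14.9 = 0.450.
Mean = α/β = 7.7/14.9 = 0.517.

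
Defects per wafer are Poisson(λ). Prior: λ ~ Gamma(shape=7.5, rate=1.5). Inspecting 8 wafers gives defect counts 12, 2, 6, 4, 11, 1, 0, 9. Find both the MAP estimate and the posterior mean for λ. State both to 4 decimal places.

MAP = 5.4211, posterior mean = 5.5263

Σ counts = 45. Posterior: Gamma(shape = 7.5+45 = 52.5, rate = 1.5+8 = 9.5).
Mode = (α−1)/β = 51.5/9.5 = 5.4211.
Mean = α/β = 52.5/9.5 = 5.5263.
Mean > mode: the posterior has a right tail.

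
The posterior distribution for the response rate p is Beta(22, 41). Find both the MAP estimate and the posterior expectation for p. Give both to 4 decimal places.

MAP = 0.3443; posterior mean = 0.3492

Mode = (22−1)/(22+41−2) = 21/61 = 0.3443.
Mean = 22/(22+41) = 22/63 = 0.3492.
Right-skewed posterior ⇒ mode < mean.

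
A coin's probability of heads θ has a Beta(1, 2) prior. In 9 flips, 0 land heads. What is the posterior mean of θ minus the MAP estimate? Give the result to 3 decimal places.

Posterior: Beta(1+0, 2+9) = Beta(1, 11).
Since α = 1 ≤ 1 and β > 1, the Beta density is monotone decreasing on [0,1]; the mode is at 0.
Mean = 1/(1+11) = 0.083.
Difference = 0.083 − 0.000 = 0.083.

0.083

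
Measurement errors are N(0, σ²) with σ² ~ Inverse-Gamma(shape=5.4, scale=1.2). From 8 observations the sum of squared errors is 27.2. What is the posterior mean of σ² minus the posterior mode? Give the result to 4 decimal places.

Posterior: Inverse-Gamma(shape = 5.4+8/2 = 9.4, scale = 1.2+27.2/2 = 14.8).
Mode = β/(α+1) = 14.8/10.4 = 1.4231.
Mean = β/(α−1) = 14.8/8.4 = 1.7619.
Difference = 1.7619 − 1.4231 = 0.3388.

0.3388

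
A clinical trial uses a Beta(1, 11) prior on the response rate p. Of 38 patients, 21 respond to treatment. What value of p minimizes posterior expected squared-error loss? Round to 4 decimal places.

Posterior: Beta(1+21, 11+17) = Beta(22, 28).
Mode = (22−1)/(22+28−2) = 21/48 = 0.4375.
Mean = 22/(22+28) = 22/50 = 0.4400.
Squared-error loss ⇒ the optimal estimator is the posterior mean.

0.4400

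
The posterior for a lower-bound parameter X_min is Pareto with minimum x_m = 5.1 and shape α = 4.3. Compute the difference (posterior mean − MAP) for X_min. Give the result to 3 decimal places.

1.545

The Pareto density is strictly decreasing on [x_m, ∞), so the mode is x_m = 5.100.
Mean = α·x_m/(α−1) = 4.3·5.1/3.3 = 6.645.
Difference = 6.645 − 5.100 = 1.545.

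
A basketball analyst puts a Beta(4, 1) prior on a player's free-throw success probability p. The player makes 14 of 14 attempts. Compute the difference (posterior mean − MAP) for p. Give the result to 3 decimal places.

Posterior: Beta(4+14, 1+0) = Beta(18, 1).
Since β = 1 ≤ 1 and α > 1, the Beta density is monotone increasing on [0,1]; the mode is at 1.
Mean = 18/(18+1) = 0.947.
Difference = 0.947 − 1.000 = -0.053.

-0.053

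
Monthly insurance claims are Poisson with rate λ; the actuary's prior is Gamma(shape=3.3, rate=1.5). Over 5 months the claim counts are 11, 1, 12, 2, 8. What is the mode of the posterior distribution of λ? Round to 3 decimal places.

Σ counts = 34. Posterior: Gamma(shape = 3.3+34 = 37.3, rate = 1.5+5 = 6.5).
Mode = (α−1)/β = 36.3/6.5 = 5.585.
Mean = α/β = 37.3/6.5 = 5.738.
This is the posterior mode — the MAP estimate.

5.585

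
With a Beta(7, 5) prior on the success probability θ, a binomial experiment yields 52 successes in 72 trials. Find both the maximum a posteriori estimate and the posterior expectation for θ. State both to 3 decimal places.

maximum a posteriori estimate = 0.707, posterior expectation = 0.702

Posterior: Beta(7+52, 5+20) = Beta(59, 25).
Mode = (59−1)/(59+25−2) = 58/82 = 0.707.
Mean = 59/(59+25) = 59/84 = 0.702.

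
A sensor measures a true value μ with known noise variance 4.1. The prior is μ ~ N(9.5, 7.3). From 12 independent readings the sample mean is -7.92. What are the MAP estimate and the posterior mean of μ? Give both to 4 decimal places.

μ_MAP = -7.1411, E[μ|data] = -7.1411

Posterior for μ is Normal. Precision-weighted mean: (1/7.3·9.5 + 12/4.1·-7.92) / (1/7.3 + 12/4.1) = -7.1411.
A Normal posterior is symmetric, so mode = mean.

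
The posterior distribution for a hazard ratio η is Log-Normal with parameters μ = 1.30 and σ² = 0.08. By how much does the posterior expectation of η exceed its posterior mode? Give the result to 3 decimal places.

0.432

Mode = exp(μ − σ²) = exp(1.22) = 3.387.
Mean = exp(μ + σ²/2) = exp(1.340) = 3.819.
Difference = 3.819 − 3.387 = 0.432.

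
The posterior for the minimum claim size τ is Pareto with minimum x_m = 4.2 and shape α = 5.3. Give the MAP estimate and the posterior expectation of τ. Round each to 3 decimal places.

The Pareto density is strictly decreasing on [x_m, ∞), so the mode is x_m = 4.200.
Mean = α·x_m/(α−1) = 5.3·4.2/4.3 = 5.177.
Mean > mode: the posterior has a right tail.

MAP estimate = 4.200, posterior expectation = 5.177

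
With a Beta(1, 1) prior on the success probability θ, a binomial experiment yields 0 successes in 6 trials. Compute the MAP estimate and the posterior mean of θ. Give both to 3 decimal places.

MAP estimate = 0.000, posterior mean = 0.125

Posterior: Beta(1+0, 1+6) = Beta(1, 7).
Since α = 1 ≤ 1 and β > 1, the Beta density is monotone decreasing on [0,1]; the mode is at 0.
Mean = 1/(1+7) = 0.125.
Mean > mode: the posterior has a right tail.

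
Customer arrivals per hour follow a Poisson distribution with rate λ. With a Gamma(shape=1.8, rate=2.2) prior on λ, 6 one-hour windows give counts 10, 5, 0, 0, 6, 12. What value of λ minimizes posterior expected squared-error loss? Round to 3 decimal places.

4.244

Σ counts = 33. Posterior: Gamma(shape = 1.8+33 = 34.8, rate = 2.2+6 = 8.2).
Mode = (α−1)/β = 33.8/8.2 = 4.122.
Mean = α/β = 34.8/8.2 = 4.244.
Squared-error loss ⇒ the optimal estimator is the posterior mean.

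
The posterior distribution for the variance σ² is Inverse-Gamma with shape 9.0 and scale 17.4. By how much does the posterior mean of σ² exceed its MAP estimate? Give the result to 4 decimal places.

0.4350

Mode = β/(α+1) = 17.4/10.0 = 1.7400.
Mean = β/(α−1) = 17.4/8.0 = 2.1750.
Difference = 2.1750 − 1.7400 = 0.4350.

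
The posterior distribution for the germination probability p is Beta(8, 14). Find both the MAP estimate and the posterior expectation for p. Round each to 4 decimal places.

p_MAP = 0.3500, E[p|data] = 0.3636

Mode = (8−1)/(8+14−2) = 7/20 = 0.3500.
Mean = 8/(8+14) = 8/22 = 0.3636.
The mean is pulled above the mode by the posterior's right skew.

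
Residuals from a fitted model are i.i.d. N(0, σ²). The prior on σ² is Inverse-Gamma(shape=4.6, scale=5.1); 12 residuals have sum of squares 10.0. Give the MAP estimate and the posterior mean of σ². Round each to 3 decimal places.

Posterior: Inverse-Gamma(shape = 4.6+12/2 = 10.6, scale = 5.1+10.0/2 = 10.1).
Mode = β/(α+1) = 10.1/11.6 = 0.871.
Mean = β/(α−1) = 10.1/9.6 = 1.052.
Mean > mode: the posterior has a right tail.

MAP = 0.871; posterior mean = 1.052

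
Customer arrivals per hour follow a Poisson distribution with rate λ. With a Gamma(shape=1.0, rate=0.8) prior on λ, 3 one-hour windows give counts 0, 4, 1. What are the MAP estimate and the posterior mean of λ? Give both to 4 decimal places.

MAP estimate = 1.3158, posterior mean = 1.5789

Σ counts = 5. Posterior: Gamma(shape = 1.0+5 = 6.0, rate = 0.8+3 = 3.8).
Mode = (α−1)/β = 5.0/3.8 = 1.3158.
Mean = α/β = 6.0/3.8 = 1.5789.
The posterior is right-skewed, so the mean exceeds the mode.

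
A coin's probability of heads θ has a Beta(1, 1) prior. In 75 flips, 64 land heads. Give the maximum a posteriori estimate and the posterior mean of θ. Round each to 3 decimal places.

maximum a posteriori estimate = 0.853, posterior mean = 0.844

Posterior: Beta(1+64, 1+11) = Beta(65, 12).
Mode = (65−1)/(65+12−2) = 64/75 = 0.853.
With a flat prior the MAP equals the MLE, 64/75.
Mean = 65/(65+12) = 65/77 = 0.844.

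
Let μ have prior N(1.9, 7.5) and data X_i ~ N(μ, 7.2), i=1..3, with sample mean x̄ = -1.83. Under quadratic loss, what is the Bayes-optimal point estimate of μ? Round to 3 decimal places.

-0.926

Posterior for μ is Normal. Precision-weighted mean: (1/7.5·1.9 + 3/7.2·-1.83) / (1/7.5 + 3/7.2) = -0.926.
A Normal posterior is symmetric, so mode = mean.
Quadratic loss ⇒ the optimal estimator is the posterior mean.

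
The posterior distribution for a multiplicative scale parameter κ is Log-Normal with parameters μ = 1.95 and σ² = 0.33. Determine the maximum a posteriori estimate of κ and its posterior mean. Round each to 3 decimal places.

Mode = exp(μ − σ²) = exp(1.62) = 5.053.
Mean = exp(μ + σ²/2) = exp(2.115) = 8.290.
The mean is pulled above the mode by the posterior's right skew.

MAP = 5.053; posterior mean = 8.290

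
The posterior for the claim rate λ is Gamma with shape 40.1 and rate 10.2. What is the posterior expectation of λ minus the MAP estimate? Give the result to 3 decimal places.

0.098

Mode = (α−1)/β = 39.1/10.2 = 3.833.
Mean = α/β = 40.1/10.2 = 3.931.
Difference = 3.931 − 3.833 = 0.098.
Right-skewed posterior ⇒ mode < mean.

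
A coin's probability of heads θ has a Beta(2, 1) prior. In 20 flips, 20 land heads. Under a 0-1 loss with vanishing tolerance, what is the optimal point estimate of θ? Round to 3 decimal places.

Posterior: Beta(2+20, 1+0) = Beta(22, 1).
Since β = 1 ≤ 1 and α > 1, the Beta density is monotone increasing on [0,1]; the mode is at 1.
Mean = 22/(22+1) = 0.957.
This is the posterior mode — the MAP estimate.

1.000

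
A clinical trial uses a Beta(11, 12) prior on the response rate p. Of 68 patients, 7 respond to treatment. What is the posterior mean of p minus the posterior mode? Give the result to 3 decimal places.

0.007

Posterior: Beta(11+7, 12+61) = Beta(18, 73).
Mode = (18−1)/(18+73−2) = 17/89 = 0.191.
Mean = 18/(18+73) = 18/91 = 0.198.
Difference = 0.198 − 0.191 = 0.007.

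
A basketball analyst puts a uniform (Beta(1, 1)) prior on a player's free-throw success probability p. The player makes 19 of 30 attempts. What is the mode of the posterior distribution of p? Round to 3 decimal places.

Posterior: Beta(1+19, 1+11) = Beta(20, 12).
Mode = (20−1)/(20+12−2) = 19/30 = 0.633.
Mean = 20/(20+12) = 20/32 = 0.625.
This is the posterior mode — the MAP estimate.

0.633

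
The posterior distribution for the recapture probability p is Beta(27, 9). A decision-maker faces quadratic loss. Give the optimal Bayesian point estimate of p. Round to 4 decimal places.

Mode = (27−1)/(27+9−2) = 26/34 = 0.7647.
Mean = 27/(27+9) = 27/36 = 0.7500.
Quadratic loss ⇒ the optimal estimator is the posterior mean.

0.7500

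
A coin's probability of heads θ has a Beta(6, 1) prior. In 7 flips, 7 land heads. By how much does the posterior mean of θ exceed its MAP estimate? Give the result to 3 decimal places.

Posterior: Beta(6+7, 1+0) = Beta(13, 1).
Since β = 1 ≤ 1 and α > 1, the Beta density is monotone increasing on [0,1]; the mode is at 1.
Mean = 13/(13+1) = 0.929.
Difference = 0.929 − 1.000 = -0.071.
Mode > mean: the posterior has a left tail.

-0.071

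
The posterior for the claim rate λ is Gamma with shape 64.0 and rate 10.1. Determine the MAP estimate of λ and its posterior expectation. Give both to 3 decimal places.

λ_MAP = 6.238, E[λ|data] = 6.337

Mode = (α−1)/β = 63.0/10.1 = 6.238.
Mean = α/β = 64.0/10.1 = 6.337.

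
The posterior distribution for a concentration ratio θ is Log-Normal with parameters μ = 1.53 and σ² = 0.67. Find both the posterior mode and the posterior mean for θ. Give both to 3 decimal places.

Mode = exp(μ − σ²) = exp(0.86) = 2.363.
Mean = exp(μ + σ²/2) = exp(1.865) = 6.456.
The posterior is right-skewed, so the mean exceeds the mode.

θ_MAP = 2.363, E[θ|data] = 6.456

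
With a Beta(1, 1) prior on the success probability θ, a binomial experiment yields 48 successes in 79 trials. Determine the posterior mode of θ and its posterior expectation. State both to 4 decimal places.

Posterior: Beta(1+48, 1+31) = Beta(49, 32).
Mode = (49−1)/(49+32−2) = 48/79 = 0.6076.
With a flat prior the MAP equals the MLE, 48/79.
Mean = 49/(49+32) = 49/81 = 0.6049.

MAP = 0.6076; posterior mean = 0.6049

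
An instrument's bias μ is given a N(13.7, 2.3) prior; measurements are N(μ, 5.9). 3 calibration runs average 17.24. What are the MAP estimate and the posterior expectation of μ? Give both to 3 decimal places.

Posterior for μ is Normal. Precision-weighted mean: (1/2.3·13.7 + 3/5.9·17.24) / (1/2.3 + 3/5.9) = 15.608.
A Normal posterior is symmetric, so mode = mean.

MAP = 15.608, posterior mean = 15.608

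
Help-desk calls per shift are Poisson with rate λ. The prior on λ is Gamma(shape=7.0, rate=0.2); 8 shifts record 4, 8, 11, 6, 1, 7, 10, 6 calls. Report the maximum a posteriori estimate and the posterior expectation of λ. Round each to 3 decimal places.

MAP: 7.195. Posterior mean: 7.317.

Σ counts = 53. Posterior: Gamma(shape = 7.0+53 = 60.0, rate = 0.2+8 = 8.2).
Mode = (α−1)/β = 59.0/8.2 = 7.195.
Mean = α/β = 60.0/8.2 = 7.317.
Right-skewed posterior ⇒ mode < mean.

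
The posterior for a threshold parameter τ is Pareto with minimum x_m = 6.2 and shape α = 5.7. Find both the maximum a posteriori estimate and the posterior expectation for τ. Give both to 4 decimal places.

maximum a posteriori estimate = 6.2000, posterior expectation = 7.5191

The Pareto density is strictly decreasing on [x_m, ∞), so the mode is x_m = 6.2000.
Mean = α·x_m/(α−1) = 5.7·6.2/4.7 = 7.5191.
The posterior is right-skewed, so the mean exceeds the mode.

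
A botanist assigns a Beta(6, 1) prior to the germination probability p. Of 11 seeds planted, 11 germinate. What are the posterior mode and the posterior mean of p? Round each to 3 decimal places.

MAP: 1.000. Posterior mean: 0.944.

Posterior: Beta(6+11, 1+0) = Beta(17, 1).
Since β = 1 ≤ 1 and α > 1, the Beta density is monotone increasing on [0,1]; the mode is at 1.
Mean = 17/(17+1) = 0.944.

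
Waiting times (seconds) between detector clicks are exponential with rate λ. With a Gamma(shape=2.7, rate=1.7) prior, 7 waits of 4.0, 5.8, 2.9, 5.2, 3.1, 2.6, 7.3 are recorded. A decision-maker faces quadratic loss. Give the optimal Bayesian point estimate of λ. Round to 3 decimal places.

Σ times = 30.9. Posterior: Gamma(shape = 2.7+7 = 9.7, rate = 1.7+30.9 = 32.6).
Mode = (α−1)/β = 8.7/32.6 = 0.267.
Mean = α/β = 9.7/32.6 = 0.298.
Quadratic loss ⇒ the optimal estimator is the posterior mean.

0.298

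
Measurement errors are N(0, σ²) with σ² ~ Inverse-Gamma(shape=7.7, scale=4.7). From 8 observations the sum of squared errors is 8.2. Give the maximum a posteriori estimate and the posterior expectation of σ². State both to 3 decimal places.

Posterior: Inverse-Gamma(shape = 7.7+8/2 = 11.7, scale = 4.7+8.2/2 = 8.8).
Mode = β/(α+1) = 8.8/12.7 = 0.693.
Mean = β/(α−1) = 8.8/10.7 = 0.822.

σ²_MAP = 0.693, E[σ²|data] = 0.822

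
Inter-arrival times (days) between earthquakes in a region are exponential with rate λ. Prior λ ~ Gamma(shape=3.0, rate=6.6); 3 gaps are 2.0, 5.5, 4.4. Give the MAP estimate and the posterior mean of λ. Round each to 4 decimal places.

Σ times = 11.9. Posterior: Gamma(shape = 3.0+3 = 6.0, rate = 6.6+11.9 = 18.5).
Mode = (α−1)/β = 5.0/18.5 = 0.2703.
Mean = α/β = 6.0/18.5 = 0.3243.

MAP: 0.2703. Posterior mean: 0.3243.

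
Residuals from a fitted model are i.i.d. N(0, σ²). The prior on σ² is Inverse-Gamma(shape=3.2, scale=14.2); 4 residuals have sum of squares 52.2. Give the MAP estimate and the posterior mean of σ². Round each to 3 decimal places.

Posterior: Inverse-Gamma(shape = 3.2+4/2 = 5.2, scale = 14.2+52.2/2 = 40.3).
Mode = β/(α+1) = 40.3/6.2 = 6.500.
Mean = β/(α−1) = 40.3/4.2 = 9.595.
The posterior is right-skewed, so the mean exceeds the mode.

MAP: 6.500. Posterior mean: 9.595.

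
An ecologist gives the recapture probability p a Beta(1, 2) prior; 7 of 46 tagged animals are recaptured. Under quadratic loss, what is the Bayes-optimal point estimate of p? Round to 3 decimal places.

Posterior: Beta(1+7, 2+39) = Beta(8, 41).
Mode = (8−1)/(8+41−2) = 7/47 = 0.149.
Mean = 8/(8+41) = 8/49 = 0.163.
Quadratic loss ⇒ the optimal estimator is the posterior mean.

0.163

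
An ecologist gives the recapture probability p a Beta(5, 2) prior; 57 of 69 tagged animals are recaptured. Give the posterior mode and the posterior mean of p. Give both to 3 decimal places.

MAP = 0.824; posterior mean = 0.816

Posterior: Beta(5+57, 2+12) = Beta(62, 14).
Mode = (62−1)/(62+14−2) = 61/74 = 0.824.
Mean = 62/(62+14) = 62/76 = 0.816.
Mode > mean: the posterior has a left tail.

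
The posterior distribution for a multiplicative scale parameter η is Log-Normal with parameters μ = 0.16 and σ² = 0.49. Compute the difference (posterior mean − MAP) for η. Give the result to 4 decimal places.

0.7804

Mode = exp(μ − σ²) = exp(-0.33) = 0.7189.
Mean = exp(μ + σ²/2) = exp(0.405) = 1.4993.
Difference = 1.4993 − 0.7189 = 0.7804.
Mean > mode: the posterior has a right tail.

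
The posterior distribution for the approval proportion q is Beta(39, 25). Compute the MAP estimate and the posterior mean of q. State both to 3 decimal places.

Mode = (39−1)/(39+25−2) = 38/62 = 0.613.
Mean = 39/(39+25) = 39/64 = 0.609.

MAP = 0.613, posterior mean = 0.609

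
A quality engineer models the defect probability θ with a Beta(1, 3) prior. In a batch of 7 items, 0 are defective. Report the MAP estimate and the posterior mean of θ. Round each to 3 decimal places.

MAP: 0.000. Posterior mean: 0.091.

Posterior: Beta(1+0, 3+7) = Beta(1, 10).
Since α = 1 ≤ 1 and β > 1, the Beta density is monotone decreasing on [0,1]; the mode is at 0.
Mean = 1/(1+10) = 0.091.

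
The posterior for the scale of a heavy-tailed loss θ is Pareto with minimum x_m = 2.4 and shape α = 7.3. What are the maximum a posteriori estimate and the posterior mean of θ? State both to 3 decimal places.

The Pareto density is strictly decreasing on [x_m, ∞), so the mode is x_m = 2.400.
Mean = α·x_m/(α−1) = 7.3·2.4/6.3 = 2.781.

MAP = 2.400, posterior mean = 2.781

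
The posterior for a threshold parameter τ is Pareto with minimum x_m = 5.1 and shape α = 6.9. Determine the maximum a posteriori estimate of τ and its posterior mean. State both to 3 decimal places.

MAP = 5.100; posterior mean = 5.964

The Pareto density is strictly decreasing on [x_m, ∞), so the mode is x_m = 5.100.
Mean = α·x_m/(α−1) = 6.9·5.1/5.9 = 5.964.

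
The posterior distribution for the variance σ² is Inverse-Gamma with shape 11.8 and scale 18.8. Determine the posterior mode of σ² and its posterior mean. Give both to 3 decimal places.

MAP: 1.469. Posterior mean: 1.741.

Mode = β/(α+1) = 18.8/12.8 = 1.469.
Mean = β/(α−1) = 18.8/10.8 = 1.741.
The mean is pulled above the mode by the posterior's right skew.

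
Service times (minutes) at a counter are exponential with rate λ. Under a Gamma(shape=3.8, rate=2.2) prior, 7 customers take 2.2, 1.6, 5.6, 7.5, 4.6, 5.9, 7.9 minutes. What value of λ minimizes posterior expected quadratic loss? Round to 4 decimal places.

0.2880

Σ times = 35.3. Posterior: Gamma(shape = 3.8+7 = 10.8, rate = 2.2+35.3 = 37.5).
Mode = (α−1)/β = 9.8/37.5 = 0.2613.
Mean = α/β = 10.8/37.5 = 0.2880.
Quadratic loss ⇒ the optimal estimator is the posterior mean.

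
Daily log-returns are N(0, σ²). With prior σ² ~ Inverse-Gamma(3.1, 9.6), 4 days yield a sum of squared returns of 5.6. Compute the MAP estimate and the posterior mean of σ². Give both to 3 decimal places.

σ²_MAP = 2.033, E[σ²|data] = 3.024

Posterior: Inverse-Gamma(shape = 3.1+4/2 = 5.1, scale = 9.6+5.6/2 = 12.4).
Mode = β/(α+1) = 12.4/6.1 = 2.033.
Mean = β/(α−1) = 12.4/4.1 = 3.024.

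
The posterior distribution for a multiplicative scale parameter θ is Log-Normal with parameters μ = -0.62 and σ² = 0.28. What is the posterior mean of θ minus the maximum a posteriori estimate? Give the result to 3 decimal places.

0.212

Mode = exp(μ − σ²) = exp(-0.90) = 0.407.
Mean = exp(μ + σ²/2) = exp(-0.480) = 0.619.
Difference = 0.619 − 0.407 = 0.212.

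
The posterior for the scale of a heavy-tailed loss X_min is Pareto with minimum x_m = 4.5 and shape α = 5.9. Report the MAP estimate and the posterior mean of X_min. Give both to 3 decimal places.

The Pareto density is strictly decreasing on [x_m, ∞), so the mode is x_m = 4.500.
Mean = α·x_m/(α−1) = 5.9·4.5/4.9 = 5.418.
The posterior is right-skewed, so the mean exceeds the mode.

MAP = 4.500; posterior mean = 5.418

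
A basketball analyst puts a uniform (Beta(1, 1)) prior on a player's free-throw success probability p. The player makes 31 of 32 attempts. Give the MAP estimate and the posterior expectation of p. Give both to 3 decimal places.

MAP = 0.969, posterior mean = 0.941

Posterior: Beta(1+31, 1+1) = Beta(32, 2).
Mode = (32−1)/(32+2−2) = 31/32 = 0.969.
With a flat prior the MAP equals the MLE, 31/32.
Mean = 32/(32+2) = 32/34 = 0.941.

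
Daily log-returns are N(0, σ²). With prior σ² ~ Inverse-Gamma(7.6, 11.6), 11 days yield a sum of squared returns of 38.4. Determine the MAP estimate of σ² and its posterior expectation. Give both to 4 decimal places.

MAP estimate = 2.1844, posterior expectation = 2.5455

Posterior: Inverse-Gamma(shape = 7.6+11/2 = 13.1, scale = 11.6+38.4/2 = 30.8).
Mode = β/(α+1) = 30.8/14.1 = 2.1844.
Mean = β/(α−1) = 30.8/12.1 = 2.5455.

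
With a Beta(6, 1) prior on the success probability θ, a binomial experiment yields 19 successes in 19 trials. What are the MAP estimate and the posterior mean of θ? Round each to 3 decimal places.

MAP estimate = 1.000, posterior mean = 0.962

Posterior: Beta(6+19, 1+0) = Beta(25, 1).
Since β = 1 ≤ 1 and α > 1, the Beta density is monotone increasing on [0,1]; the mode is at 1.
Mean = 25/(25+1) = 0.962.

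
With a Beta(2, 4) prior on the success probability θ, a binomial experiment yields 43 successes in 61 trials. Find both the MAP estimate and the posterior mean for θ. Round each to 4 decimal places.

Posterior: Beta(2+43, 4+18) = Beta(45, 22).
Mode = (45−1)/(45+22−2) = 44/65 = 0.6769.
Mean = 45/(45+22) = 45/67 = 0.6716.

MAP: 0.6769. Posterior mean: 0.6716.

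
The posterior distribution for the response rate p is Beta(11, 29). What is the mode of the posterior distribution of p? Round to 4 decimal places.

0.2632

Mode = (11−1)/(11+29−2) = 10/38 = 0.2632.
Mean = 11/(11+29) = 11/40 = 0.2750.
This is the posterior mode — the MAP estimate.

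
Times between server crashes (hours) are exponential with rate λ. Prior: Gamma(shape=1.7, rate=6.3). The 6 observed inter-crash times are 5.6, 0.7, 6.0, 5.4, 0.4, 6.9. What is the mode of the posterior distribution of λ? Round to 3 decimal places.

Σ times = 25.0. Posterior: Gamma(shape = 1.7+6 = 7.7, rate = 6.3+25.0 = 31.3).
Mode = (α−1)/β = 6.7/31.3 = 0.214.
Mean = α/β = 7.7/31.3 = 0.246.
This is the posterior mode — the MAP estimate.

0.214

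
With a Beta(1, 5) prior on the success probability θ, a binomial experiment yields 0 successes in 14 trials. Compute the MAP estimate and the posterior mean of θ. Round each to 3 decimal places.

Posterior: Beta(1+0, 5+14) = Beta(1, 19).
Since α = 1 ≤ 1 and β > 1, the Beta density is monotone decreasing on [0,1]; the mode is at 0.
Mean = 1/(1+19) = 0.050.
Right-skewed posterior ⇒ mode < mean.

MAP: 0.000. Posterior mean: 0.050.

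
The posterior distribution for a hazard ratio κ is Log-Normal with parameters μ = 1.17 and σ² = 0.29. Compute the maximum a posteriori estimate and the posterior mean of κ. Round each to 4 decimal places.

Mode = exp(μ − σ²) = exp(0.88) = 2.4109.
Mean = exp(μ + σ²/2) = exp(1.315) = 3.7248.
Mean > mode: the posterior has a right tail.

MAP: 2.4109. Posterior mean: 3.7248.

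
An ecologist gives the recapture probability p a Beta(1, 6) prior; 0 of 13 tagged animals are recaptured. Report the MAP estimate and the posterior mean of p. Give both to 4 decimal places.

Posterior: Beta(1+0, 6+13) = Beta(1, 19).
Since α = 1 ≤ 1 and β > 1, the Beta density is monotone decreasing on [0,1]; the mode is at 0.
Mean = 1/(1+19) = 0.0500.

MAP = 0.0000; posterior mean = 0.0500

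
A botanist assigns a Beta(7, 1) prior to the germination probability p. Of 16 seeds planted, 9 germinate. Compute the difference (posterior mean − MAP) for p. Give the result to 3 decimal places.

-0.015

Posterior: Beta(7+9, 1+7) = Beta(16, 8).
Mode = (16−1)/(16+8−2) = 15/22 = 0.682.
Mean = 16/(16+8) = 16/24 = 0.667.
Difference = 0.667 − 0.682 = -0.015.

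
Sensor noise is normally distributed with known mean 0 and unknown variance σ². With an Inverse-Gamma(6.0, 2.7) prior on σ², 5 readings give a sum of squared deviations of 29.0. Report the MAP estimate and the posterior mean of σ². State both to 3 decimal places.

Posterior: Inverse-Gamma(shape = 6.0+5/2 = 8.5, scale = 2.7+29.0/2 = 17.2).
Mode = β/(α+1) = 17.2/9.5 = 1.811.
Mean = β/(α−1) = 17.2/7.5 = 2.293.

MAP = 1.811; posterior mean = 2.293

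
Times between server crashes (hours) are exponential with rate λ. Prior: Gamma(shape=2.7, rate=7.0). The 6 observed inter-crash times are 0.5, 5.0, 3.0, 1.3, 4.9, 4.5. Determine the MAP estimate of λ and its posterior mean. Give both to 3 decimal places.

Σ times = 19.2. Posterior: Gamma(shape = 2.7+6 = 8.7, rate = 7.0+19.2 = 26.2).
Mode = (α−1)/β = 7.7/26.2 = 0.294.
Mean = α/β = 8.7/26.2 = 0.332.

λ_MAP = 0.294, E[λ|data] = 0.332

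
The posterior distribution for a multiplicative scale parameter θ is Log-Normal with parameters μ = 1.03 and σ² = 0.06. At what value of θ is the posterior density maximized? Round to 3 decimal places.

Mode = exp(μ − σ²) = exp(0.97) = 2.638.
Mean = exp(μ + σ²/2) = exp(1.060) = 2.886.
This is the posterior mode — the MAP estimate.

2.638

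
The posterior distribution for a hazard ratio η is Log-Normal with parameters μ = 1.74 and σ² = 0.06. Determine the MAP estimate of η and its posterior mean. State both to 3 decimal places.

Mode = exp(μ − σ²) = exp(1.68) = 5.366.
Mean = exp(μ + σ²/2) = exp(1.770) = 5.871.
Right-skewed posterior ⇒ mode < mean.

MAP = 5.366; posterior mean = 5.871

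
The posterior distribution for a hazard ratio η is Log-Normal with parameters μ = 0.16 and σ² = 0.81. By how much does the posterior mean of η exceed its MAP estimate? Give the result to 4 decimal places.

Mode = exp(μ − σ²) = exp(-0.65) = 0.5220.
Mean = exp(μ + σ²/2) = exp(0.565) = 1.7594.
Difference = 1.7594 − 0.5220 = 1.2374.
The posterior is right-skewed, so the mean exceeds the mode.

1.2374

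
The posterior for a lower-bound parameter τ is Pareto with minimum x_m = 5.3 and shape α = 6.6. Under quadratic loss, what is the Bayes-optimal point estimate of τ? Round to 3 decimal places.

The Pareto density is strictly decreasing on [x_m, ∞), so the mode is x_m = 5.300.
Mean = α·x_m/(α−1) = 6.6·5.3/5.6 = 6.246.
Quadratic loss ⇒ the optimal estimator is the posterior mean.

6.246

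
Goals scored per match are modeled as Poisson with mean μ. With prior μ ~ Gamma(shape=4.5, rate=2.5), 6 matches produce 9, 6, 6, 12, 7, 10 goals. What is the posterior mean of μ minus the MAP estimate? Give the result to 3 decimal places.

Σ counts = 50. Posterior: Gamma(shape = 4.5+50 = 54.5, rate = 2.5+6 = 8.5).
Mode = (α−1)/β = 53.5/8.5 = 6.294.
Mean = α/β = 54.5/8.5 = 6.412.
Difference = 6.412 − 6.294 = 0.118.

0.118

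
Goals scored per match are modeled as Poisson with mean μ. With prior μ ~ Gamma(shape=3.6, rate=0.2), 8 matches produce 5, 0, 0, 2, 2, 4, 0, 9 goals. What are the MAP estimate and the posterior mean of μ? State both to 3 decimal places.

MAP = 3.000; posterior mean = 3.122

Σ counts = 22. Posterior: Gamma(shape = 3.6+22 = 25.6, rate = 0.2+8 = 8.2).
Mode = (α−1)/β = 24.6/8.2 = 3.000.
Mean = α/β = 25.6/8.2 = 3.122.
Mean > mode: the posterior has a right tail.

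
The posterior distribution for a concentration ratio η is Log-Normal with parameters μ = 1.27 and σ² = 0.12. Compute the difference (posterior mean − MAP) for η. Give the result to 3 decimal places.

Mode = exp(μ − σ²) = exp(1.15) = 3.158.
Mean = exp(μ + σ²/2) = exp(1.330) = 3.781.
Difference = 3.781 − 3.158 = 0.623.
The posterior is right-skewed, so the mean exceeds the mode.

0.623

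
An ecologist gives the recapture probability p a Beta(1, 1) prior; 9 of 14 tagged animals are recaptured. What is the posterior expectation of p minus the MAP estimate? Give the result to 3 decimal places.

Posterior: Beta(1+9, 1+5) = Beta(10, 6).
Mode = (10−1)/(10+6−2) = 9/14 = 0.643.
Mean = 10/(10+6) = 10/16 = 0.625.
Difference = 0.625 − 0.643 = -0.018.

-0.018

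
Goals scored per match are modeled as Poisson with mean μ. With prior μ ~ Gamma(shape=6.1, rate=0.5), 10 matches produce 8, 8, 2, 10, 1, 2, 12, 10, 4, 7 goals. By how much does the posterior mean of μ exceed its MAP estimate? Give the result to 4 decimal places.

Σ counts = 64. Posterior: Gamma(shape = 6.1+64 = 70.1, rate = 0.5+10 = 10.5).
Mode = (α−1)/β = 69.1/10.5 = 6.5810.
Mean = α/β = 70.1/10.5 = 6.6762.
Difference = 6.6762 − 6.5810 = 0.0952.

0.0952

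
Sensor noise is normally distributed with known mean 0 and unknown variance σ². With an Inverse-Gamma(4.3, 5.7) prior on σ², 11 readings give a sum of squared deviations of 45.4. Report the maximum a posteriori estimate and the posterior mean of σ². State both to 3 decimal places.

MAP: 2.630. Posterior mean: 3.227.

Posterior: Inverse-Gamma(shape = 4.3+11/2 = 9.8, scale = 5.7+45.4/2 = 28.4).
Mode = β/(α+1) = 28.4/10.8 = 2.630.
Mean = β/(α−1) = 28.4/8.8 = 3.227.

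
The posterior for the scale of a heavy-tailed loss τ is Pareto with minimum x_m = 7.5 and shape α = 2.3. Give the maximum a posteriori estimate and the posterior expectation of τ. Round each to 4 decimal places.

The Pareto density is strictly decreasing on [x_m, ∞), so the mode is x_m = 7.5000.
Mean = α·x_m/(α−1) = 2.3·7.5/1.3 = 13.2692.

MAP = 7.5000, posterior mean = 13.2692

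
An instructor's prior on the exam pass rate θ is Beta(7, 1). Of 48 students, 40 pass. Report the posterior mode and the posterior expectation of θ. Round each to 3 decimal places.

Posterior: Beta(7+40, 1+8) = Beta(47, 9).
Mode = (47−1)/(47+9−2) = 46/54 = 0.852.
Mean = 47/(47+9) = 47/56 = 0.839.
Left-skewed posterior ⇒ mean < mode.

θ_MAP = 0.852, E[θ|data] = 0.839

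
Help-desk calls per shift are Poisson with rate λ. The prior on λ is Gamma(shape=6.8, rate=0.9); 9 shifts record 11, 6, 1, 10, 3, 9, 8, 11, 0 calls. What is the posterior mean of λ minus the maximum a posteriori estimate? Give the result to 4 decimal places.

0.1010

Σ counts = 59. Posterior: Gamma(shape = 6.8+59 = 65.8, rate = 0.9+9 = 9.9).
Mode = (α−1)/β = 64.8/9.9 = 6.5455.
Mean = α/β = 65.8/9.9 = 6.6465.
Difference = 6.6465 − 6.5455 = 0.1010.
The mean is pulled above the mode by the posterior's right skew.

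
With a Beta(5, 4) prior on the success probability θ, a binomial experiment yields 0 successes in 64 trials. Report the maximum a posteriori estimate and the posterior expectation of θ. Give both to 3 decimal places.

θ_MAP = 0.056, E[θ|data] = 0.068

Posterior: Beta(5+0, 4+64) = Beta(5, 68).
Mode = (5−1)/(5+68−2) = 4/71 = 0.056.
Mean = 5/(5+68) = 5/73 = 0.068.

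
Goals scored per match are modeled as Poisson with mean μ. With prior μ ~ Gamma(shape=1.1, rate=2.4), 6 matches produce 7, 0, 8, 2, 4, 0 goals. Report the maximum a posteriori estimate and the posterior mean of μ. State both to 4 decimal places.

Σ counts = 21. Posterior: Gamma(shape = 1.1+21 = 22.1, rate = 2.4+6 = 8.4).
Mode = (α−1)/β = 21.1/8.4 = 2.5119.
Mean = α/β = 22.1/8.4 = 2.6310.
Right-skewed posterior ⇒ mode < mean.

maximum a posteriori estimate = 2.5119, posterior mean = 2.6310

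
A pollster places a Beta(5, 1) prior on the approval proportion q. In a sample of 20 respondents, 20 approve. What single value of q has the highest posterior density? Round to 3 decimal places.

Posterior: Beta(5+20, 1+0) = Beta(25, 1).
Since β = 1 ≤ 1 and α > 1, the Beta density is monotone increasing on [0,1]; the mode is at 1.
Mean = 25/(25+1) = 0.962.
This is the posterior mode — the MAP estimate.

1.000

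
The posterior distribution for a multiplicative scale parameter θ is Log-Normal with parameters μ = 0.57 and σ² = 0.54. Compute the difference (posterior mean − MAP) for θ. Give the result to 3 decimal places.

1.286

Mode = exp(μ − σ²) = exp(0.03) = 1.030.
Mean = exp(μ + σ²/2) = exp(0.840) = 2.316.
Difference = 2.316 − 1.030 = 1.286.
Mean > mode: the posterior has a right tail.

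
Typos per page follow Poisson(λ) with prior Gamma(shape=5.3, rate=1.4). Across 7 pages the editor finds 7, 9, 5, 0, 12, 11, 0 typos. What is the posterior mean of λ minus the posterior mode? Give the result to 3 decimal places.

0.119

Σ counts = 44. Posterior: Gamma(shape = 5.3+44 = 49.3, rate = 1.4+7 = 8.4).
Mode = (α−1)/β = 48.3/8.4 = 5.750.
Mean = α/β = 49.3/8.4 = 5.869.
Difference = 5.869 − 5.750 = 0.119.
Mean > mode: the posterior has a right tail.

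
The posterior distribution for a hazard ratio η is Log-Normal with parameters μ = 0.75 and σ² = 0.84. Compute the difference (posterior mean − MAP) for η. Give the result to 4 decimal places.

Mode = exp(μ − σ²) = exp(-0.09) = 0.9139.
Mean = exp(μ + σ²/2) = exp(1.170) = 3.2220.
Difference = 3.2220 − 0.9139 = 2.3081.
Mean > mode: the posterior has a right tail.

2.3081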